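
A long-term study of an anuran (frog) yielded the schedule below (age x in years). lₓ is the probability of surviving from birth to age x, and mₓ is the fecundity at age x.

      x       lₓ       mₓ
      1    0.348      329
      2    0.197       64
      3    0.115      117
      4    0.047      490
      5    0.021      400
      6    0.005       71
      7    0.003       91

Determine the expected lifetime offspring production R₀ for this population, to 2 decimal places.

172.61

R₀ = Σ lₓ mₓ:
  age 1: 0.348 × 329 = 114.4920
  age 2: 0.197 × 64 = 12.6080
  age 3: 0.115 × 117 = 13.4550
  age 4: 0.047 × 490 = 23.0300
  age 5: 0.021 × 400 = 8.4000
  age 6: 0.005 × 71 = 0.3550
  age 7: 0.003 × 91 = 0.2730
R₀ = 114.4920 + 12.6080 + 13.4550 + 23.0300 + 8.4000 + 0.3550 + 0.2730 = 172.6130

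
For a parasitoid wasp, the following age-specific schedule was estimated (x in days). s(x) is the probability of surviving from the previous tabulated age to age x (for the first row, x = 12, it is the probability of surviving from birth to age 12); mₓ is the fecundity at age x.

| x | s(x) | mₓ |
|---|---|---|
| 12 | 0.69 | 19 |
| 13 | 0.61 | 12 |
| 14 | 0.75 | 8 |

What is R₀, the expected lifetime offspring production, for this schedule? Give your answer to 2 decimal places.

Survivorship from birth: l_x = s_12·s_13·…·s_x.
  l_12 = 0.69000
  l_13 = 0.42090
  l_14 = 0.31567
R₀ = Σ l_x mₓ:
  age 12: 0.69000 × 19 = 13.1100
  age 13: 0.42090 × 12 = 5.0508
  age 14: 0.31567 × 8 = 2.5254
R₀ = 13.1100 + 5.0508 + 2.5254 = 20.6862

20.69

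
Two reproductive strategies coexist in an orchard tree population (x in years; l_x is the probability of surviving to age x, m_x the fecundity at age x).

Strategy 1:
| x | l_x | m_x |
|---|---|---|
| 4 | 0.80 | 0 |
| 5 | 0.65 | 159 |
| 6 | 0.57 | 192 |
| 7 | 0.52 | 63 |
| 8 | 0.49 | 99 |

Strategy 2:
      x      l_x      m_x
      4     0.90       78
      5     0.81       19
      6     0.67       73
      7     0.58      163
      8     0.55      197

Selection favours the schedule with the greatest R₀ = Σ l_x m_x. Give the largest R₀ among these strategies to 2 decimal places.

337.39

Strategy 1: R₀ = 0.80×0 + 0.65×159 + 0.57×192 + 0.52×63 + 0.49×99 = 294.0600
Strategy 2: R₀ = 0.90×78 + 0.81×19 + 0.67×73 + 0.58×163 + 0.55×197 = 337.3900
Highest R₀: strategy 2 with 337.3900.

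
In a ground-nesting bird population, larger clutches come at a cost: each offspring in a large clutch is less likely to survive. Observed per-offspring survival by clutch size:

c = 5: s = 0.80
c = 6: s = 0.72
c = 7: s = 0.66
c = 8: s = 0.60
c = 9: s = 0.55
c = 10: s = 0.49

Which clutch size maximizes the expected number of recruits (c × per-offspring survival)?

9

Expected recruits = c × s(c):
  c=5: 5 × 0.80 = 4.000
  c=6: 6 × 0.72 = 4.320
  c=7: 7 × 0.66 = 4.620
  c=8: 8 × 0.60 = 4.800
  c=9: 9 × 0.55 = 4.950
  c=10: 10 × 0.49 = 4.900
Maximum at c = 9 (4.950 recruits).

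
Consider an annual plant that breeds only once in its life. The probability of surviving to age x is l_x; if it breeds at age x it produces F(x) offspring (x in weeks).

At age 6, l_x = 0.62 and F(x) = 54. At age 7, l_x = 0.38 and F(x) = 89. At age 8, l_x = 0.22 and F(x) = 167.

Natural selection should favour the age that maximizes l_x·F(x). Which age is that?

Expected offspring if breeding at age x = l_x × F(x):
  age 6: 0.62 × 54 = 33.480
  age 7: 0.38 × 89 = 33.820
  age 8: 0.22 × 167 = 36.740
Maximum at age 8 (36.740).

8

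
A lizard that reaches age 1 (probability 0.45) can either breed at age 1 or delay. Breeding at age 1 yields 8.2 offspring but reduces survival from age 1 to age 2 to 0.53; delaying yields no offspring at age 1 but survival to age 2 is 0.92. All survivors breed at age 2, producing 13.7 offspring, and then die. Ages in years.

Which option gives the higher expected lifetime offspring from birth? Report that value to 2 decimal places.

6.96

breed at age 1: R₀ = 0.45 × (8.2 + 0.53 × 13.7) = 0.45 × 15.4610 = 6.9574
delay to age 2: R₀ = 0.45 × (0.92 × 13.7) = 0.45 × 12.6040 = 5.6718
Higher: breed at age 1 (6.9574).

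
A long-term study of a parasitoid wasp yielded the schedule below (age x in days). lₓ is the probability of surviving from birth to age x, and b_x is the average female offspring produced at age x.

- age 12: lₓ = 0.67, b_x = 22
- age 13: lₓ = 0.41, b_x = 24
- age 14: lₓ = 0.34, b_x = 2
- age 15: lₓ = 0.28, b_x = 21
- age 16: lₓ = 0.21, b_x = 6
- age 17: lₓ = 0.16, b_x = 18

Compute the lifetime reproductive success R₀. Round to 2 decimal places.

35.28

R₀ = Σ lₓ b_x:
  age 12: 0.67 × 22 = 14.7400
  age 13: 0.41 × 24 = 9.8400
  age 14: 0.34 × 2 = 0.6800
  age 15: 0.28 × 21 = 5.8800
  age 16: 0.21 × 6 = 1.2600
  age 17: 0.16 × 18 = 2.8800
R₀ = 14.7400 + 9.8400 + 0.6800 + 5.8800 + 1.2600 + 2.8800 = 35.2800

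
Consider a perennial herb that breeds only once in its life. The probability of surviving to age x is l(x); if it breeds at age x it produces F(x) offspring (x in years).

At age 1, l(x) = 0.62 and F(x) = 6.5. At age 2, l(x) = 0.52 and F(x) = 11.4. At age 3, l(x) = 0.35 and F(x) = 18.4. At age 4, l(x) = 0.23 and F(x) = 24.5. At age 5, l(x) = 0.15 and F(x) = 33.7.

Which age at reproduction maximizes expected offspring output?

3

Expected offspring if breeding at age x = l(x) × F(x):
  age 1: 0.62 × 6.5 = 4.030
  age 2: 0.52 × 11.4 = 5.928
  age 3: 0.35 × 18.4 = 6.440
  age 4: 0.23 × 24.5 = 5.635
  age 5: 0.15 × 33.7 = 5.055
Maximum at age 3 (6.440).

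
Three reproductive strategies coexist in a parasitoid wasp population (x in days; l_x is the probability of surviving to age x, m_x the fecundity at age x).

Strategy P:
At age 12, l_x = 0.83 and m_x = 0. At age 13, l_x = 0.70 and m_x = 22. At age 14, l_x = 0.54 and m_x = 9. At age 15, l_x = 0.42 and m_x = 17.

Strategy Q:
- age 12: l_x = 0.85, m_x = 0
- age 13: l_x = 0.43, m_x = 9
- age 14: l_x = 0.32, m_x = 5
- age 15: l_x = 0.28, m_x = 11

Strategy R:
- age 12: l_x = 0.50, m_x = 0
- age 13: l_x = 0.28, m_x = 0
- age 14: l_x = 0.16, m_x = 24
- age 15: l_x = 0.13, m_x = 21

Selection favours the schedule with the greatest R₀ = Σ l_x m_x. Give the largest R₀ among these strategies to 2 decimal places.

Strategy P: R₀ = 0.83×0 + 0.70×22 + 0.54×9 + 0.42×17 = 27.4000
Strategy Q: R₀ = 0.85×0 + 0.43×9 + 0.32×5 + 0.28×11 = 8.5500
Strategy R: R₀ = 0.50×0 + 0.28×0 + 0.16×24 + 0.13×21 = 6.5700
Highest R₀: strategy P with 27.4000.

27.40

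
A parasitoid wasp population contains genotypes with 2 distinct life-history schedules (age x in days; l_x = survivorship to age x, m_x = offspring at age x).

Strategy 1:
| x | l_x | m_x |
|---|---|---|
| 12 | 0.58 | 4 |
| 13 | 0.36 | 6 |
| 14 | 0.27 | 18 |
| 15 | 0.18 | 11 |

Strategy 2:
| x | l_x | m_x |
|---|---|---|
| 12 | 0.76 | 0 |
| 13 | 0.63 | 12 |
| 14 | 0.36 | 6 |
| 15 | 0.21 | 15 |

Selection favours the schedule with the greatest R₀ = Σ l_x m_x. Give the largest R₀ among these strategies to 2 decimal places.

12.87

Strategy 1: R₀ = 0.58×4 + 0.36×6 + 0.27×18 + 0.18×11 = 11.3200
Strategy 2: R₀ = 0.76×0 + 0.63×12 + 0.36×6 + 0.21×15 = 12.8700
Highest R₀: strategy 2 with 12.8700.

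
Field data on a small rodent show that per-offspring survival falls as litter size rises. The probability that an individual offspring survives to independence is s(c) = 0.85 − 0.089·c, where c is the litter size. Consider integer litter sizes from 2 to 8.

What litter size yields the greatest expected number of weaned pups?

5

Expected weaned pups = c × s(c):
  c=2: 2 × 0.672 = 1.344
  c=3: 3 × 0.583 = 1.749
  c=4: 4 × 0.494 = 1.976
  c=5: 5 × 0.405 = 2.025
  c=6: 6 × 0.316 = 1.896
  c=7: 7 × 0.227 = 1.589
  c=8: 8 × 0.138 = 1.104
Maximum at c = 5 (2.025 weaned pups).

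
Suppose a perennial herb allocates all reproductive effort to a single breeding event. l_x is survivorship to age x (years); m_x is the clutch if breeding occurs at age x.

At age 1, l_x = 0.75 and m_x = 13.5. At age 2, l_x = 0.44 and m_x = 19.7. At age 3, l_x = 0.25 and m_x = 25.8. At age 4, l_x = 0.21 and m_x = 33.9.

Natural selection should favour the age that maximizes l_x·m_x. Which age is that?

1

Expected offspring if breeding at age x = l_x × m_x:
  age 1: 0.75 × 13.5 = 10.125
  age 2: 0.44 × 19.7 = 8.668
  age 3: 0.25 × 25.8 = 6.450
  age 4: 0.21 × 33.9 = 7.119
Maximum at age 1 (10.125).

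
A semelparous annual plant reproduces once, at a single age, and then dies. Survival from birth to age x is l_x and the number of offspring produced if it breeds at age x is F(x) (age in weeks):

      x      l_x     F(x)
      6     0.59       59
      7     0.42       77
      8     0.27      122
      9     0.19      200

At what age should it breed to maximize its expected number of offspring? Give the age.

Expected offspring if breeding at age x = l_x × F(x):
  age 6: 0.59 × 59 = 34.810
  age 7: 0.42 × 77 = 32.340
  age 8: 0.27 × 122 = 32.940
  age 9: 0.19 × 200 = 38.000
Maximum at age 9 (38.000).

9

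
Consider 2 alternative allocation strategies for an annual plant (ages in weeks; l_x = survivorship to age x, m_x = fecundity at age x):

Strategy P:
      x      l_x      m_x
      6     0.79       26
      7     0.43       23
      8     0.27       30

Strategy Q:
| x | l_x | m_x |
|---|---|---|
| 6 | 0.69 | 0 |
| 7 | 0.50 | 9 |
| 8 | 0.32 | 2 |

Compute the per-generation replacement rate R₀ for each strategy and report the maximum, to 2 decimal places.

Strategy P: R₀ = 0.79×26 + 0.43×23 + 0.27×30 = 38.5300
Strategy Q: R₀ = 0.69×0 + 0.50×9 + 0.32×2 = 5.1400
Highest R₀: strategy P with 38.5300.

38.53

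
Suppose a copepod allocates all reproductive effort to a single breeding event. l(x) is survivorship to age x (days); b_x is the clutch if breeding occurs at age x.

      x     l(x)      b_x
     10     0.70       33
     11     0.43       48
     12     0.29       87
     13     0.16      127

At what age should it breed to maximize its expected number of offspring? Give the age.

Expected offspring if breeding at age x = l(x) × b_x:
  age 10: 0.70 × 33 = 23.100
  age 11: 0.43 × 48 = 20.640
  age 12: 0.29 × 87 = 25.230
  age 13: 0.16 × 127 = 20.320
Maximum at age 12 (25.230).

12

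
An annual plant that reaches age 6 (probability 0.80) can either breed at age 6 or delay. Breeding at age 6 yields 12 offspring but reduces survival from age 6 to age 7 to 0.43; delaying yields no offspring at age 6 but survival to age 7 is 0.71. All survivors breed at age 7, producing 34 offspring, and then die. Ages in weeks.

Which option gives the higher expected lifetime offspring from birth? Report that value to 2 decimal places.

21.30

breed at age 6: R₀ = 0.80 × (12 + 0.43 × 34) = 0.80 × 26.6200 = 21.2960
delay to age 7: R₀ = 0.80 × (0.71 × 34) = 0.80 × 24.1400 = 19.3120
Higher: breed at age 6 (21.2960).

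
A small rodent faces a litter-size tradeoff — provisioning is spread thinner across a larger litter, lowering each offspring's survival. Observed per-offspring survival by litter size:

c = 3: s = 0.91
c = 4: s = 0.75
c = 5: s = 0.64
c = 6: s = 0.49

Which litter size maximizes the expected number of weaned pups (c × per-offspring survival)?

5

Expected weaned pups = c × s(c):
  c=3: 3 × 0.91 = 2.730
  c=4: 4 × 0.75 = 3.000
  c=5: 5 × 0.64 = 3.200
  c=6: 6 × 0.49 = 2.940
Maximum at c = 5 (3.200 weaned pups).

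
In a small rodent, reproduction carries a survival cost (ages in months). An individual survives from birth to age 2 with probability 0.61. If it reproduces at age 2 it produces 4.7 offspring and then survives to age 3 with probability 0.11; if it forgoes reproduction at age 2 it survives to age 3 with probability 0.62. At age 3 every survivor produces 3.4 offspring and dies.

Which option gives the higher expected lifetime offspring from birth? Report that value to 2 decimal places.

breed at age 2: R₀ = 0.61 × (4.7 + 0.11 × 3.4) = 0.61 × 5.0740 = 3.0951
delay to age 3: R₀ = 0.61 × (0.62 × 3.4) = 0.61 × 2.1080 = 1.2859
Higher: breed at age 2 (3.0951).

3.10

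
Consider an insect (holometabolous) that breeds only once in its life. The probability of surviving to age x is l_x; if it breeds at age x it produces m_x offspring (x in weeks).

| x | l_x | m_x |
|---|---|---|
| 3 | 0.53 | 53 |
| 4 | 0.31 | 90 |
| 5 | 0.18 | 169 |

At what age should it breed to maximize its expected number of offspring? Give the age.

5

Expected offspring if breeding at age x = l_x × m_x:
  age 3: 0.53 × 53 = 28.090
  age 4: 0.31 × 90 = 27.900
  age 5: 0.18 × 169 = 30.420
Maximum at age 5 (30.420).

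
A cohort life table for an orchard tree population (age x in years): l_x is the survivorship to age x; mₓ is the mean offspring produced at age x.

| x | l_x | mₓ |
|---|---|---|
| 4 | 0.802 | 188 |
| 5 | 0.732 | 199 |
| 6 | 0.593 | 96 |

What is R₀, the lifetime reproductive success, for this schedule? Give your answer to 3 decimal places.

R₀ = Σ l_x mₓ:
  age 4: 0.802 × 188 = 150.7760
  age 5: 0.732 × 199 = 145.6680
  age 6: 0.593 × 96 = 56.9280
R₀ = 150.7760 + 145.6680 + 56.9280 = 353.3720

353.372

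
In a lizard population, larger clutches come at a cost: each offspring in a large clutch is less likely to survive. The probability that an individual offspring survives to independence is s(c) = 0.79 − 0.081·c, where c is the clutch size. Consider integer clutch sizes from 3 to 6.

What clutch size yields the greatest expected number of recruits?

Expected recruits = c × s(c):
  c=3: 3 × 0.547 = 1.641
  c=4: 4 × 0.466 = 1.864
  c=5: 5 × 0.385 = 1.925
  c=6: 6 × 0.304 = 1.824
Maximum at c = 5 (1.925 recruits).

5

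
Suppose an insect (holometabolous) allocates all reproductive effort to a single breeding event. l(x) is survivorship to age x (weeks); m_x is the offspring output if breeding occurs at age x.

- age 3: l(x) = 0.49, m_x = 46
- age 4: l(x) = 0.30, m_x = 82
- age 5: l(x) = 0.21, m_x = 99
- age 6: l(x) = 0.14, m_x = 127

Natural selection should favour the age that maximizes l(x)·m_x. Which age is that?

4

Expected offspring if breeding at age x = l(x) × m_x:
  age 3: 0.49 × 46 = 22.540
  age 4: 0.30 × 82 = 24.600
  age 5: 0.21 × 99 = 20.790
  age 6: 0.14 × 127 = 17.780
Maximum at age 4 (24.600).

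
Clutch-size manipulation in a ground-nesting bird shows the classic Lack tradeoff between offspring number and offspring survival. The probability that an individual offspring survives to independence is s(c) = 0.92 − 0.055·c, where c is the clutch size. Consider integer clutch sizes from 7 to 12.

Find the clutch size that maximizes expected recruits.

Expected recruits = c × s(c):
  c=7: 7 × 0.535 = 3.745
  c=8: 8 × 0.480 = 3.840
  c=9: 9 × 0.425 = 3.825
  c=10: 10 × 0.370 = 3.700
  c=11: 11 × 0.315 = 3.465
  c=12: 12 × 0.260 = 3.120
Maximum at c = 8 (3.840 recruits).

8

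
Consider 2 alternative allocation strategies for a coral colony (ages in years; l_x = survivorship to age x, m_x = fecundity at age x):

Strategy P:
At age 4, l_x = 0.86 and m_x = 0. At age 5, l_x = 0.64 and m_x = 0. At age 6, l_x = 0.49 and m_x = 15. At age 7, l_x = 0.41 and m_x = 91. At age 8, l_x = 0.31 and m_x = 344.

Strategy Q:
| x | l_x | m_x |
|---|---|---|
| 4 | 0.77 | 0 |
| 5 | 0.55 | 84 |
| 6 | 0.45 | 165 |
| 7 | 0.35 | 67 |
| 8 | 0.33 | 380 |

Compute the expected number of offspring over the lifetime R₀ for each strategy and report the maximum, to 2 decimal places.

Strategy P: R₀ = 0.86×0 + 0.64×0 + 0.49×15 + 0.41×91 + 0.31×344 = 151.3000
Strategy Q: R₀ = 0.77×0 + 0.55×84 + 0.45×165 + 0.35×67 + 0.33×380 = 269.3000
Highest R₀: strategy Q with 269.3000.

269.30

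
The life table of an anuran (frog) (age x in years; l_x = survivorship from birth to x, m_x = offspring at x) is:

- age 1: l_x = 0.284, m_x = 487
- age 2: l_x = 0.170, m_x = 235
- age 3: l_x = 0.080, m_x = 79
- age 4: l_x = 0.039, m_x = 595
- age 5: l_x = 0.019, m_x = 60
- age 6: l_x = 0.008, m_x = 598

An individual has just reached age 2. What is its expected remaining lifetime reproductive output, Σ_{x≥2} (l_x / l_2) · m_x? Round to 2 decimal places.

443.52

l_2 = 0.170. Conditional survival from age 2 to x is l_x / l_2.
  x=2: (0.170/0.170) × 235 = 235.0000
  x=3: (0.080/0.170) × 79 = 37.1765
  x=4: (0.039/0.170) × 595 = 136.5000
  x=5: (0.019/0.170) × 60 = 6.7059
  x=6: (0.008/0.170) × 598 = 28.1412
Sum = 235.0000 + 37.1765 + 136.5000 + 6.7059 + 28.1412 = 443.5235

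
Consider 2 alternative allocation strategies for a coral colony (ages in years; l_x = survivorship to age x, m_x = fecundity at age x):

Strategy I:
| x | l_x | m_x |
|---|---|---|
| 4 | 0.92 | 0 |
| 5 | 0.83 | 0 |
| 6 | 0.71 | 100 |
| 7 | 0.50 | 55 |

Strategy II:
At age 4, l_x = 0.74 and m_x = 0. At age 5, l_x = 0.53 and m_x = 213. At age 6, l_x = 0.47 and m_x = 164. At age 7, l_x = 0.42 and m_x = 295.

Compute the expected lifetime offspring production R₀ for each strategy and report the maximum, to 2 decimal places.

Strategy I: R₀ = 0.92×0 + 0.83×0 + 0.71×100 + 0.50×55 = 98.5000
Strategy II: R₀ = 0.74×0 + 0.53×213 + 0.47×164 + 0.42×295 = 313.8700
Highest R₀: strategy II with 313.8700.

313.87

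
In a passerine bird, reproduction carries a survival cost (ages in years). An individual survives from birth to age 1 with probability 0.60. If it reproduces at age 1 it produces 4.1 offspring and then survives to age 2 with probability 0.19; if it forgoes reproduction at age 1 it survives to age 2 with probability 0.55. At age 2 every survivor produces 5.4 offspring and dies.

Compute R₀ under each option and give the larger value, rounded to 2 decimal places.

3.08

breed at age 1: R₀ = 0.60 × (4.1 + 0.19 × 5.4) = 0.60 × 5.1260 = 3.0756
delay to age 2: R₀ = 0.60 × (0.55 × 5.4) = 0.60 × 2.9700 = 1.7820
Higher: breed at age 1 (3.0756).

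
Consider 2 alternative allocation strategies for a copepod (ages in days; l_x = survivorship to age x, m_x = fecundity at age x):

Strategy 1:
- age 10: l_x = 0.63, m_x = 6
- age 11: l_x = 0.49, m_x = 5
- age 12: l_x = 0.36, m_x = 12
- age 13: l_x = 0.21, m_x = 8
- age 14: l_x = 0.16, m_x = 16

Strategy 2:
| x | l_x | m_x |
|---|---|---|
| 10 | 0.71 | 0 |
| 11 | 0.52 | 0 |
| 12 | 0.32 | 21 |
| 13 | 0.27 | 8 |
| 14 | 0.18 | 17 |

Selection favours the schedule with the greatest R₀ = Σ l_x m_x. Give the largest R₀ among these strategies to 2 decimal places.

14.79

Strategy 1: R₀ = 0.63×6 + 0.49×5 + 0.36×12 + 0.21×8 + 0.16×16 = 14.7900
Strategy 2: R₀ = 0.71×0 + 0.52×0 + 0.32×21 + 0.27×8 + 0.18×17 = 11.9400
Highest R₀: strategy 1 with 14.7900.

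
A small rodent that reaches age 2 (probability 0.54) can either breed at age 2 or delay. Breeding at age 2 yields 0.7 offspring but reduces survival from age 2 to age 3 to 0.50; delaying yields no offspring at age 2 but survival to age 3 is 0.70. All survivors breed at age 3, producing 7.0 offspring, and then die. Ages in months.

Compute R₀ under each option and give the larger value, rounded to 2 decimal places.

2.65

breed at age 2: R₀ = 0.54 × (0.7 + 0.50 × 7.0) = 0.54 × 4.2000 = 2.2680
delay to age 3: R₀ = 0.54 × (0.70 × 7.0) = 0.54 × 4.9000 = 2.6460
Higher: delay to age 3 (2.6460).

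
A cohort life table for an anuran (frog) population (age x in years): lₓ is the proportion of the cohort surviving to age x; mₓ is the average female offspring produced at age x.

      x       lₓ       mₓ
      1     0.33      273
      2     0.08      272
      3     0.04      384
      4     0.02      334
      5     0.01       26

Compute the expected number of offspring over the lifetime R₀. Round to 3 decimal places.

134.150

R₀ = Σ lₓ mₓ:
  age 1: 0.33 × 273 = 90.0900
  age 2: 0.08 × 272 = 21.7600
  age 3: 0.04 × 384 = 15.3600
  age 4: 0.02 × 334 = 6.6800
  age 5: 0.01 × 26 = 0.2600
R₀ = 90.0900 + 21.7600 + 15.3600 + 6.6800 + 0.2600 = 134.1500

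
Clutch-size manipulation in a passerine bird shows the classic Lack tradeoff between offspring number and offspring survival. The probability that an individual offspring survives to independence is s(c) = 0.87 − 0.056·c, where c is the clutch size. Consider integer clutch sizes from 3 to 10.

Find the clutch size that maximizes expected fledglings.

8

Expected fledglings = c × s(c):
  c=3: 3 × 0.702 = 2.106
  c=4: 4 × 0.646 = 2.584
  c=5: 5 × 0.590 = 2.950
  c=6: 6 × 0.534 = 3.204
  c=7: 7 × 0.478 = 3.346
  c=8: 8 × 0.422 = 3.376
  c=9: 9 × 0.366 = 3.294
  c=10: 10 × 0.310 = 3.100
Maximum at c = 8 (3.376 fledglings).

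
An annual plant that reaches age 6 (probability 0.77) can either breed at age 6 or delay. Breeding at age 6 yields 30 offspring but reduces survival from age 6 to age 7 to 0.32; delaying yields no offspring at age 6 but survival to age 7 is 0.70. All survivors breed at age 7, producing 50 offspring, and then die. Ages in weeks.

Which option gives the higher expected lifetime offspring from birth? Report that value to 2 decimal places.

35.42

breed at age 6: R₀ = 0.77 × (30 + 0.32 × 50) = 0.77 × 46.0000 = 35.4200
delay to age 7: R₀ = 0.77 × (0.70 × 50) = 0.77 × 35.0000 = 26.9500
Higher: breed at age 6 (35.4200).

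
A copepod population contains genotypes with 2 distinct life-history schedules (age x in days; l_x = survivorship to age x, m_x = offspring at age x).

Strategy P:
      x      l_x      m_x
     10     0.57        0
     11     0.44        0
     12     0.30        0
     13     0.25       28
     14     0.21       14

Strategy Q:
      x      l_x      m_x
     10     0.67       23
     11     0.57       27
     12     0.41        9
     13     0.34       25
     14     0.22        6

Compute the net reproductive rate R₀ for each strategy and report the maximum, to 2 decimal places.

44.31

Strategy P: R₀ = 0.57×0 + 0.44×0 + 0.30×0 + 0.25×28 + 0.21×14 = 9.9400
Strategy Q: R₀ = 0.67×23 + 0.57×27 + 0.41×9 + 0.34×25 + 0.22×6 = 44.3100
Highest R₀: strategy Q with 44.3100.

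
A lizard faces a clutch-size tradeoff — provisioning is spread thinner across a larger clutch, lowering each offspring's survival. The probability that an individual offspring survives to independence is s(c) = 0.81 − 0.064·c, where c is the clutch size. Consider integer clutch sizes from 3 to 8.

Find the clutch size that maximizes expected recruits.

6

Expected recruits = c × s(c):
  c=3: 3 × 0.618 = 1.854
  c=4: 4 × 0.554 = 2.216
  c=5: 5 × 0.490 = 2.450
  c=6: 6 × 0.426 = 2.556
  c=7: 7 × 0.362 = 2.534
  c=8: 8 × 0.298 = 2.384
Maximum at c = 6 (2.556 recruits).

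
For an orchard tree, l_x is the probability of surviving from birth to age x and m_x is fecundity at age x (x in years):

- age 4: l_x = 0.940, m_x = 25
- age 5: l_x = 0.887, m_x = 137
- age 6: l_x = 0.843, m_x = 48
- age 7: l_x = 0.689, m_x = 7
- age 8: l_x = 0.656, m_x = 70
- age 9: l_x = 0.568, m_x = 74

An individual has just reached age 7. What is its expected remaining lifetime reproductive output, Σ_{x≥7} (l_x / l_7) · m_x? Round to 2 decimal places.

l_7 = 0.689. Conditional survival from age 7 to x is l_x / l_7.
  x=7: (0.689/0.689) × 7 = 7.0000
  x=8: (0.656/0.689) × 70 = 66.6473
  x=9: (0.568/0.689) × 74 = 61.0044
Sum = 7.0000 + 66.6473 + 61.0044 = 134.6517

134.65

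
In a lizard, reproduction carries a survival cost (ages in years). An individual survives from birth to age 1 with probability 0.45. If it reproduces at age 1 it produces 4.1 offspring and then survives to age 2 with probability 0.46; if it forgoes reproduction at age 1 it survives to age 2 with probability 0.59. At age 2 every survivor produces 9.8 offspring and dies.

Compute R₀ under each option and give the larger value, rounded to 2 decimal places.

breed at age 1: R₀ = 0.45 × (4.1 + 0.46 × 9.8) = 0.45 × 8.6080 = 3.8736
delay to age 2: R₀ = 0.45 × (0.59 × 9.8) = 0.45 × 5.7820 = 2.6019
Higher: breed at age 1 (3.8736).

3.87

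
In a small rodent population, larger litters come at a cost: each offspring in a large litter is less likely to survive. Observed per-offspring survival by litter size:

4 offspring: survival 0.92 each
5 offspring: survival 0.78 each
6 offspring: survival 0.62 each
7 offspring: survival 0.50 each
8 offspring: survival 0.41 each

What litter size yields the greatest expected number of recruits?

5

Expected recruits = c × s(c):
  c=4: 4 × 0.92 = 3.680
  c=5: 5 × 0.78 = 3.900
  c=6: 6 × 0.62 = 3.720
  c=7: 7 × 0.50 = 3.500
  c=8: 8 × 0.41 = 3.280
Maximum at c = 5 (3.900 recruits).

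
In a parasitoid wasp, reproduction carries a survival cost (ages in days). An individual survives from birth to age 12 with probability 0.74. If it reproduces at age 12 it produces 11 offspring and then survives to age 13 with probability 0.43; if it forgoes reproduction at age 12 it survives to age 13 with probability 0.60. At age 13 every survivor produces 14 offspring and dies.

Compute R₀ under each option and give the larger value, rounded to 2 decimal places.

12.59

breed at age 12: R₀ = 0.74 × (11 + 0.43 × 14) = 0.74 × 17.0200 = 12.5948
delay to age 13: R₀ = 0.74 × (0.60 × 14) = 0.74 × 8.4000 = 6.2160
Higher: breed at age 12 (12.5948).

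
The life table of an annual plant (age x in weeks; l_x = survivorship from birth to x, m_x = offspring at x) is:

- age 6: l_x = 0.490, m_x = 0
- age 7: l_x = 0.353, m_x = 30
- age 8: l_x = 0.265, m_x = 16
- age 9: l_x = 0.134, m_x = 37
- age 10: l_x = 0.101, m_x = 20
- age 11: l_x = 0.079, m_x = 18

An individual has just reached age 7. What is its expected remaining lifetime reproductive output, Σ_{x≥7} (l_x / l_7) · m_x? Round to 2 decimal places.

l_7 = 0.353. Conditional survival from age 7 to x is l_x / l_7.
  x=7: (0.353/0.353) × 30 = 30.0000
  x=8: (0.265/0.353) × 16 = 12.0113
  x=9: (0.134/0.353) × 37 = 14.0453
  x=10: (0.101/0.353) × 20 = 5.7224
  x=11: (0.079/0.353) × 18 = 4.0283
Sum = 30.0000 + 12.0113 + 14.0453 + 5.7224 + 4.0283 = 65.8074

65.81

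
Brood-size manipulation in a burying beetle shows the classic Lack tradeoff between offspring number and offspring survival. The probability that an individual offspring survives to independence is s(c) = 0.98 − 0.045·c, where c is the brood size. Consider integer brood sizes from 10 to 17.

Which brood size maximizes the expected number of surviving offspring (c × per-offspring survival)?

11

Expected surviving offspring = c × s(c):
  c=10: 10 × 0.530 = 5.300
  c=11: 11 × 0.485 = 5.335
  c=12: 12 × 0.440 = 5.280
  c=13: 13 × 0.395 = 5.135
  c=14: 14 × 0.350 = 4.900
  c=15: 15 × 0.305 = 4.575
  c=16: 16 × 0.260 = 4.160
  c=17: 17 × 0.215 = 3.655
Maximum at c = 11 (5.335 surviving offspring).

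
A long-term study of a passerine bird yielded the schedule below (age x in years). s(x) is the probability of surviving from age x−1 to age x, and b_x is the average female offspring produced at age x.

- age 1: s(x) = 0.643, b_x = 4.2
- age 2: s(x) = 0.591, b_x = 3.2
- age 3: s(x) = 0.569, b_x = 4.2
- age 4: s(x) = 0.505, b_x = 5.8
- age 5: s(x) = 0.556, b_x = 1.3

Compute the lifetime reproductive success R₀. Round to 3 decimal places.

5.537

Survivorship from birth: l_x = s_1·s_2·…·s_x.
  l_1 = 0.64300
  l_2 = 0.38001
  l_3 = 0.21623
  l_4 = 0.10919
  l_5 = 0.06071
R₀ = Σ l_x b_x:
  age 1: 0.64300 × 4.2 = 2.7006
  age 2: 0.38001 × 3.2 = 1.2160
  age 3: 0.21623 × 4.2 = 0.9082
  age 4: 0.10919 × 5.8 = 0.6333
  age 5: 0.06071 × 1.3 = 0.0789
R₀ = 2.7006 + 1.2160 + 0.9082 + 0.6333 + 0.0789 = 5.5370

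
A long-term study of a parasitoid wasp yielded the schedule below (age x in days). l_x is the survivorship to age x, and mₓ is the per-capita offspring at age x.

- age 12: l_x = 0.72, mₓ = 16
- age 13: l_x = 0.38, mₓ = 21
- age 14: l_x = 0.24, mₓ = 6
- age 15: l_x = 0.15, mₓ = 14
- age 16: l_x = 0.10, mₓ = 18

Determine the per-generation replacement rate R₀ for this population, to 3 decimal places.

R₀ = Σ l_x mₓ:
  age 12: 0.72 × 16 = 11.5200
  age 13: 0.38 × 21 = 7.9800
  age 14: 0.24 × 6 = 1.4400
  age 15: 0.15 × 14 = 2.1000
  age 16: 0.10 × 18 = 1.8000
R₀ = 11.5200 + 7.9800 + 1.4400 + 2.1000 + 1.8000 = 24.8400

24.840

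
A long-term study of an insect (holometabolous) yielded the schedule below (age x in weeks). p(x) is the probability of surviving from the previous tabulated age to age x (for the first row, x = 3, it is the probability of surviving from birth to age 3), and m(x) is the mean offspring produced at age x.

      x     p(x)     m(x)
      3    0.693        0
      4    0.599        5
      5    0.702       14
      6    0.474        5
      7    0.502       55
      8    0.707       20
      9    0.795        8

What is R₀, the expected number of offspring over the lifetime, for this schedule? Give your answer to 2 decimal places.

11.95

Survivorship from birth: l_x = p_3·p_4·…·p_x.
  l_3 = 0.69300
  l_4 = 0.41511
  l_5 = 0.29141
  l_6 = 0.13813
  l_7 = 0.06934
  l_8 = 0.04902
  l_9 = 0.03897
R₀ = Σ l_x m(x):
  age 3: 0.69300 × 0 = 0.0000
  age 4: 0.41511 × 5 = 2.0755
  age 5: 0.29141 × 14 = 4.0797
  age 6: 0.13813 × 5 = 0.6906
  age 7: 0.06934 × 55 = 3.8137
  age 8: 0.04902 × 20 = 0.9804
  age 9: 0.03897 × 8 = 0.3118
R₀ = 0.0000 + 2.0755 + 4.0797 + 0.6906 + 3.8137 + 0.9804 + 0.3118 = 11.9518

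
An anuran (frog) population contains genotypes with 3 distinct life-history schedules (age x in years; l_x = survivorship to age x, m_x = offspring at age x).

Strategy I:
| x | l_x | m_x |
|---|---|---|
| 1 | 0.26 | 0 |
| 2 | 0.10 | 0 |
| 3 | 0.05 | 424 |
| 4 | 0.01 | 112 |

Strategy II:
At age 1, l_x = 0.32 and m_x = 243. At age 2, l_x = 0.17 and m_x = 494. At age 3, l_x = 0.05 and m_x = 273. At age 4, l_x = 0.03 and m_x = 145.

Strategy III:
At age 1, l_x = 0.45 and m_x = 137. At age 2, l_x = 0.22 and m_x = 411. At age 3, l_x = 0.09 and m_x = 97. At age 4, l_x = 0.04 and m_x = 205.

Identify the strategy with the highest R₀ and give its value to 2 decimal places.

179.74

Strategy I: R₀ = 0.26×0 + 0.10×0 + 0.05×424 + 0.01×112 = 22.3200
Strategy II: R₀ = 0.32×243 + 0.17×494 + 0.05×273 + 0.03×145 = 179.7400
Strategy III: R₀ = 0.45×137 + 0.22×411 + 0.09×97 + 0.04×205 = 169.0000
Highest R₀: strategy II with 179.7400.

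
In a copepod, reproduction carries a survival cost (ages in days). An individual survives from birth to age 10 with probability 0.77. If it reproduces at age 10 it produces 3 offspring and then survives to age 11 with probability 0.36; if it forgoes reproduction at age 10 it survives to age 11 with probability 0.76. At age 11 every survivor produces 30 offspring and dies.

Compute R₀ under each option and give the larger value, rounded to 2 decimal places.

17.56

breed at age 10: R₀ = 0.77 × (3 + 0.36 × 30) = 0.77 × 13.8000 = 10.6260
delay to age 11: R₀ = 0.77 × (0.76 × 30) = 0.77 × 22.8000 = 17.5560
Higher: delay to age 11 (17.5560).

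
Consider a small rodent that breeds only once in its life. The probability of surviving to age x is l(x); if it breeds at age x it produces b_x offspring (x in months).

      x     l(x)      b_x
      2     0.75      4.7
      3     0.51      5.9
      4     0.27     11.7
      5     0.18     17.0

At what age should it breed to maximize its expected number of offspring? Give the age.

Expected offspring if breeding at age x = l(x) × b_x:
  age 2: 0.75 × 4.7 = 3.525
  age 3: 0.51 × 5.9 = 3.009
  age 4: 0.27 × 11.7 = 3.159
  age 5: 0.18 × 17.0 = 3.060
Maximum at age 2 (3.525).

2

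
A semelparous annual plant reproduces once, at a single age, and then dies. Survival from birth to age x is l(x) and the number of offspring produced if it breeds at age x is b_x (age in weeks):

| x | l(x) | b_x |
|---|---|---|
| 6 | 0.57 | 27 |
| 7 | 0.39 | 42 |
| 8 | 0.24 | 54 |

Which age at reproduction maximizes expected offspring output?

7

Expected offspring if breeding at age x = l(x) × b_x:
  age 6: 0.57 × 27 = 15.390
  age 7: 0.39 × 42 = 16.380
  age 8: 0.24 × 54 = 12.960
Maximum at age 7 (16.380).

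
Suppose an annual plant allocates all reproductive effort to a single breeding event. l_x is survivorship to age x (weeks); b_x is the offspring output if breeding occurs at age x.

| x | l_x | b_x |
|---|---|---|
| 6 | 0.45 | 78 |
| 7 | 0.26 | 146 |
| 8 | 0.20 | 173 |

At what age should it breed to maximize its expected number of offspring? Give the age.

7

Expected offspring if breeding at age x = l_x × b_x:
  age 6: 0.45 × 78 = 35.100
  age 7: 0.26 × 146 = 37.960
  age 8: 0.20 × 173 = 34.600
Maximum at age 7 (37.960).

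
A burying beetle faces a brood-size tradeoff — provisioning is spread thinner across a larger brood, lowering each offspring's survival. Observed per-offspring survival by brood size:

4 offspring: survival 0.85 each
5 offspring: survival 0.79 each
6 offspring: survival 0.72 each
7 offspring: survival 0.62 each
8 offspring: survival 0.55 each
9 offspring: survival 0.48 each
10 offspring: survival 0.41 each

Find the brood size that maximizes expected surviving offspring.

Expected surviving offspring = c × s(c):
  c=4: 4 × 0.85 = 3.400
  c=5: 5 × 0.79 = 3.950
  c=6: 6 × 0.72 = 4.320
  c=7: 7 × 0.62 = 4.340
  c=8: 8 × 0.55 = 4.400
  c=9: 9 × 0.48 = 4.320
  c=10: 10 × 0.41 = 4.100
Maximum at c = 8 (4.400 surviving offspring).

8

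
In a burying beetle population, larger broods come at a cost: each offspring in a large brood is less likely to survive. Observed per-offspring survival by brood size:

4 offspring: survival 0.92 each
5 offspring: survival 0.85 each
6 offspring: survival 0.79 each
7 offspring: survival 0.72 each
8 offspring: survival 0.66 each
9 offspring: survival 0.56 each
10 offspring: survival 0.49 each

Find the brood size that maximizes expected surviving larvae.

Expected surviving larvae = c × s(c):
  c=4: 4 × 0.92 = 3.680
  c=5: 5 × 0.85 = 4.250
  c=6: 6 × 0.79 = 4.740
  c=7: 7 × 0.72 = 5.040
  c=8: 8 × 0.66 = 5.280
  c=9: 9 × 0.56 = 5.040
  c=10: 10 × 0.49 = 4.900
Maximum at c = 8 (5.280 surviving larvae).

8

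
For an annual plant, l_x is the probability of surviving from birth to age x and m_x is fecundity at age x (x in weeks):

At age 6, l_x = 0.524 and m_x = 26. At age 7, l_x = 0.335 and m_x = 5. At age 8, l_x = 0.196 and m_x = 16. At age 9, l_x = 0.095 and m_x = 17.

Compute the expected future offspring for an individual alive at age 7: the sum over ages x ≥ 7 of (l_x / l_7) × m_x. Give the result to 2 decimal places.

19.18

l_7 = 0.335. Conditional survival from age 7 to x is l_x / l_7.
  x=7: (0.335/0.335) × 5 = 5.0000
  x=8: (0.196/0.335) × 16 = 9.3612
  x=9: (0.095/0.335) × 17 = 4.8209
Sum = 5.0000 + 9.3612 + 4.8209 = 19.1821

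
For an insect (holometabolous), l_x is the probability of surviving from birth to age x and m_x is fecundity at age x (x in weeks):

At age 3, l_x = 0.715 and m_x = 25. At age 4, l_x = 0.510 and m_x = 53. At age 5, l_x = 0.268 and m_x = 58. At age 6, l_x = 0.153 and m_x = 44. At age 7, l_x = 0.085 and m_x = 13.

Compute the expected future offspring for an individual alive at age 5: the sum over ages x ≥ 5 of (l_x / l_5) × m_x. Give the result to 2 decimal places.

l_5 = 0.268. Conditional survival from age 5 to x is l_x / l_5.
  x=5: (0.268/0.268) × 58 = 58.0000
  x=6: (0.153/0.268) × 44 = 25.1194
  x=7: (0.085/0.268) × 13 = 4.1231
Sum = 58.0000 + 25.1194 + 4.1231 = 87.2425

87.24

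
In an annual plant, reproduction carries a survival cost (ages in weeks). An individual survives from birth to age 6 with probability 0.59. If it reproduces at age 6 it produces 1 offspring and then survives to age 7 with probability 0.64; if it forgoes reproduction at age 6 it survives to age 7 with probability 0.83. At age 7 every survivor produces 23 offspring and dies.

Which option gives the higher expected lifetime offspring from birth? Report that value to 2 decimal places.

breed at age 6: R₀ = 0.59 × (1 + 0.64 × 23) = 0.59 × 15.7200 = 9.2748
delay to age 7: R₀ = 0.59 × (0.83 × 23) = 0.59 × 19.0900 = 11.2631
Higher: delay to age 7 (11.2631).

11.26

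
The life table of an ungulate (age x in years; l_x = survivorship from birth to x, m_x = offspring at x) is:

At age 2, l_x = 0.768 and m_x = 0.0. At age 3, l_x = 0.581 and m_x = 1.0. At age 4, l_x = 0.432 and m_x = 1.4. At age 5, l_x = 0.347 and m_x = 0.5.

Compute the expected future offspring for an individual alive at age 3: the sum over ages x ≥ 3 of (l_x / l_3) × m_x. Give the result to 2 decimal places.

2.34

l_3 = 0.581. Conditional survival from age 3 to x is l_x / l_3.
  x=3: (0.581/0.581) × 1.0 = 1.0000
  x=4: (0.432/0.581) × 1.4 = 1.0410
  x=5: (0.347/0.581) × 0.5 = 0.2986
Sum = 1.0000 + 1.0410 + 0.2986 = 2.3396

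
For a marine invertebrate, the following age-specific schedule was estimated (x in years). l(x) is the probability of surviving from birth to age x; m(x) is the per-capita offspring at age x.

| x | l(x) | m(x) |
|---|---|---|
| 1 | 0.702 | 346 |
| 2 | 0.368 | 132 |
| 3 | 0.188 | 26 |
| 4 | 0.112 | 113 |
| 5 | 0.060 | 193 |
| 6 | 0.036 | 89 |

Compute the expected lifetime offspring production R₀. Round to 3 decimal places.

R₀ = Σ l(x) m(x):
  age 1: 0.702 × 346 = 242.8920
  age 2: 0.368 × 132 = 48.5760
  age 3: 0.188 × 26 = 4.8880
  age 4: 0.112 × 113 = 12.6560
  age 5: 0.060 × 193 = 11.5800
  age 6: 0.036 × 89 = 3.2040
R₀ = 242.8920 + 48.5760 + 4.8880 + 12.6560 + 11.5800 + 3.2040 = 323.7960

323.796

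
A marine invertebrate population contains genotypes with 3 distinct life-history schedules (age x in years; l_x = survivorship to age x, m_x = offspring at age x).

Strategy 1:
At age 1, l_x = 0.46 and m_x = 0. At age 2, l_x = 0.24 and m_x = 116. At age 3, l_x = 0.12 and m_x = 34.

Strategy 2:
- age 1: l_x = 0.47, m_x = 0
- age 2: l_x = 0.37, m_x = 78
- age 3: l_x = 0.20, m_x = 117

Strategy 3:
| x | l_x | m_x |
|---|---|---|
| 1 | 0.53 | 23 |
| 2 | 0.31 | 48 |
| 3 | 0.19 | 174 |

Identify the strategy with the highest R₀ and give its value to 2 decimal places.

60.13

Strategy 1: R₀ = 0.46×0 + 0.24×116 + 0.12×34 = 31.9200
Strategy 2: R₀ = 0.47×0 + 0.37×78 + 0.20×117 = 52.2600
Strategy 3: R₀ = 0.53×23 + 0.31×48 + 0.19×174 = 60.1300
Highest R₀: strategy 3 with 60.1300.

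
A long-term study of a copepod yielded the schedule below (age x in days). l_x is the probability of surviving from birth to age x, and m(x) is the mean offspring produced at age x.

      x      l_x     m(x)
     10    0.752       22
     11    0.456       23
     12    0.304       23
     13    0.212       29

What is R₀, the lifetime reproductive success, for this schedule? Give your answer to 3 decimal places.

R₀ = Σ l_x m(x):
  age 10: 0.752 × 22 = 16.5440
  age 11: 0.456 × 23 = 10.4880
  age 12: 0.304 × 23 = 6.9920
  age 13: 0.212 × 29 = 6.1480
R₀ = 16.5440 + 10.4880 + 6.9920 + 6.1480 = 40.1720

40.172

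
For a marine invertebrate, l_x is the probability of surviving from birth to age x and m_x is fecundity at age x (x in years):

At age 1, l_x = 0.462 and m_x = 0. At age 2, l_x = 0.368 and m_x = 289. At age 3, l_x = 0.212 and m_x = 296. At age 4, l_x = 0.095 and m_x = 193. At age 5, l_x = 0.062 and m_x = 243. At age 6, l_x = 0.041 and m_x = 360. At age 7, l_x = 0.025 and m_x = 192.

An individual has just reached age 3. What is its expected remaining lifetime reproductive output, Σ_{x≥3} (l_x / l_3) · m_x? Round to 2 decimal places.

l_3 = 0.212. Conditional survival from age 3 to x is l_x / l_3.
  x=3: (0.212/0.212) × 296 = 296.0000
  x=4: (0.095/0.212) × 193 = 86.4858
  x=5: (0.062/0.212) × 243 = 71.0660
  x=6: (0.041/0.212) × 360 = 69.6226
  x=7: (0.025/0.212) × 192 = 22.6415
Sum = 296.0000 + 86.4858 + 71.0660 + 69.6226 + 22.6415 = 545.8160

545.82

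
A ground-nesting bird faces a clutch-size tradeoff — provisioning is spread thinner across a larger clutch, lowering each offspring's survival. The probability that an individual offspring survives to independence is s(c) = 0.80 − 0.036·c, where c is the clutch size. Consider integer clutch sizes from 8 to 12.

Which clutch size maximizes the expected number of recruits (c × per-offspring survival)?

11

Expected recruits = c × s(c):
  c=8: 8 × 0.512 = 4.096
  c=9: 9 × 0.476 = 4.284
  c=10: 10 × 0.440 = 4.400
  c=11: 11 × 0.404 = 4.444
  c=12: 12 × 0.368 = 4.416
Maximum at c = 11 (4.444 recruits).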